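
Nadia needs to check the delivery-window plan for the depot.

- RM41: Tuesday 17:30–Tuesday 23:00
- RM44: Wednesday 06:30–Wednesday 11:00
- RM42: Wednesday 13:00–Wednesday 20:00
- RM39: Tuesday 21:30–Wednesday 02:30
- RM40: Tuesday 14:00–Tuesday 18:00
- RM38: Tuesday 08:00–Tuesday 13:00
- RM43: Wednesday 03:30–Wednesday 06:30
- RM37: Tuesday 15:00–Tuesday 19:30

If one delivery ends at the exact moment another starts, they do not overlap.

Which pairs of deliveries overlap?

RM37 & RM40, RM37 & RM41, RM39 & RM41, RM40 & RM41

Sorted by start: RM38, RM40, RM37, RM41, RM39, RM43, RM44, RM42.
RM40 starts after RM38 ends; RM38 is clear from here.
RM37 starts before RM40 ends → RM40 and RM37 overlap.
RM41 starts before RM40 ends → RM40 and RM41 overlap.
RM39 starts after RM40 ends; RM40 is clear from here.
RM41 starts before RM37 ends → RM37 and RM41 overlap.
RM39 starts after RM37 ends; RM37 is clear from here.
RM39 starts before RM41 ends → RM41 and RM39 overlap.
RM43 starts after RM41 ends; RM41 is clear from here.
RM43 starts after RM39 ends; RM39 is clear from here.
RM44 starts exactly when RM43 ends (back-to-back, no overlap); RM43 is clear from here.
RM42 starts after RM44 ends.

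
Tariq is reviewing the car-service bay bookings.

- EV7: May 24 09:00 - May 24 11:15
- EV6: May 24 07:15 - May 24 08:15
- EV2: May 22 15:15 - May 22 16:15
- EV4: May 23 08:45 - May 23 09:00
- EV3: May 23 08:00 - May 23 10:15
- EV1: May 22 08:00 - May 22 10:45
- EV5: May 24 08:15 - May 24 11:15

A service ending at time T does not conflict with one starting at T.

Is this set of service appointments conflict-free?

Sorted by start: EV1, EV2, EV3, EV4, EV6, EV5, EV7.
EV2 starts after EV1 ends, so EV1 has no further overlaps.
EV3 starts after EV2 ends, so EV2 has no further overlaps.
EV4 starts before EV3 ends → EV3 and EV4 overlap.
That's a conflict, so the schedule is not conflict-free.

No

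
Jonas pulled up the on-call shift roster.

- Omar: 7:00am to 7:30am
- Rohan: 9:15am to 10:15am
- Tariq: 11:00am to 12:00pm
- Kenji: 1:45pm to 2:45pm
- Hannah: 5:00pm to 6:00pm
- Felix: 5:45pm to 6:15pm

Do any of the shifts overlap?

Yes

Sorted by start: Omar, Rohan, Tariq, Kenji, Hannah, Felix.
Rohan starts after Omar ends — done with Omar.
Tariq starts after Rohan ends — done with Rohan.
Kenji starts after Tariq ends — done with Tariq.
Hannah starts after Kenji ends — done with Kenji.
Felix starts before Hannah ends → Hannah and Felix overlap.
That's a conflict, so the schedule is not conflict-free.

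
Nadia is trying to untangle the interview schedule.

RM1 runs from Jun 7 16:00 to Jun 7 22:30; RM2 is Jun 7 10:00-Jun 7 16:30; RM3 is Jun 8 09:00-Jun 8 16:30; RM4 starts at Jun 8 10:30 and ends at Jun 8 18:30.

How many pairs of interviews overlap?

2

Sorted by start: RM2, RM1, RM3, RM4.
RM1 starts before RM2 ends → RM2 and RM1 overlap.
RM3 starts after RM2 ends; RM2 is clear from here.
RM3 starts after RM1 ends; RM1 is clear from here.
RM4 starts before RM3 ends → RM3 and RM4 overlap.
Overlapping pairs: RM1 & RM2, RM3 & RM4 — 2 in total.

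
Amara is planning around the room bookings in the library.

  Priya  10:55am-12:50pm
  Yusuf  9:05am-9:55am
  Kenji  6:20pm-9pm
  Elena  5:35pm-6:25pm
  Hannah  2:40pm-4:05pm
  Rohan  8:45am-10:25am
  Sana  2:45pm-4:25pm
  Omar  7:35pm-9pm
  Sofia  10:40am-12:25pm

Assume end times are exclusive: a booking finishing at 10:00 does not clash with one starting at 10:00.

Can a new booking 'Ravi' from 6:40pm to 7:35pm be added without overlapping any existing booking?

No — it overlaps Kenji

Rohan: ends 10:25am at or before Ravi starts 6:40pm → clear.
Yusuf: ends 9:55am at or before Ravi starts 6:40pm → clear.
Sofia: ends 12:25pm at or before Ravi starts 6:40pm → clear.
Priya: ends 12:50pm at or before Ravi starts 6:40pm → clear.
Hannah: ends 4:05pm at or before Ravi starts 6:40pm → clear.
Sana: ends 4:25pm at or before Ravi starts 6:40pm → clear.
Elena: ends 6:25pm at or before Ravi starts 6:40pm → clear.
Kenji: starts 6:20pm before Ravi ends 7:35pm, and ends 9pm after Ravi starts 6:40pm → overlap.
Omar: starts 7:35pm at or after Ravi ends 7:35pm → clear.
Ravi overlaps Kenji.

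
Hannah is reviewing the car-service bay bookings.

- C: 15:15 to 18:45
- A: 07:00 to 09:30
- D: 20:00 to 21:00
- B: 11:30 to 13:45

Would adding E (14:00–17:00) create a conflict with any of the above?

Yes — it overlaps C

A: ends 09:30 at or before E starts 14:00 → clear.
B: ends 13:45 at or before E starts 14:00 → clear.
C: starts 15:15 before E ends 17:00, and ends 18:45 after E starts 14:00 → overlap.
D: starts 20:00 at or after E ends 17:00 → clear.
E overlaps C.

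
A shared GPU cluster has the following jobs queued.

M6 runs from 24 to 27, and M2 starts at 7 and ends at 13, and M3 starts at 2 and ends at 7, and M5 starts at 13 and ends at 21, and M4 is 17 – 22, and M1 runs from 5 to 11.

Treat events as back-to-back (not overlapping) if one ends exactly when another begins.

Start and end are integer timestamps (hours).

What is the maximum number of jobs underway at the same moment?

2

Sweep the timeline, counting +1 at each start and −1 at each end (ends before starts at a tie):
2 start M3 → 1
5 start M1 → 2
7 end M3 → 1
7 start M2 → 2
11 end M1 → 1
13 end M2 → 0
13 start M5 → 1
17 start M4 → 2
21 end M5 → 1
22 end M4 → 0
24 start M6 → 1
27 end M6 → 0
Peak is 2, at 5 (M1, M3).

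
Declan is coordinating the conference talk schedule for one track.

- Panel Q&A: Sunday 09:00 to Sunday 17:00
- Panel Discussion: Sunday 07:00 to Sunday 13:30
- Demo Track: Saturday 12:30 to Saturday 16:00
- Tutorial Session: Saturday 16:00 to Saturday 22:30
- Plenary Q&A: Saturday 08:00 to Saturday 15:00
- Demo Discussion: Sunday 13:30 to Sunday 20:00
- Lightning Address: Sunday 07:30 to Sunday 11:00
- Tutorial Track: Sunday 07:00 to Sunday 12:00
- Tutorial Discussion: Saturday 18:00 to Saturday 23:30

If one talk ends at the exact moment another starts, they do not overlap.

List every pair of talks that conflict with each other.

Check each pair: they overlap iff neither finishes before the other starts.
Sorted by start: Plenary Q&A, Demo Track, Tutorial Session, Tutorial Discussion, Panel Discussion, Tutorial Track, Lightning Address, Panel Q&A, Demo Discussion.
Demo Track starts before Plenary Q&A ends → Plenary Q&A and Demo Track overlap.
Tutorial Session starts after Plenary Q&A ends; Plenary Q&A is clear from here.
Tutorial Session starts exactly when Demo Track ends (back-to-back, no overlap); Demo Track is clear from here.
Tutorial Discussion starts before Tutorial Session ends → Tutorial Session and Tutorial Discussion overlap.
Panel Discussion starts after Tutorial Session ends; Tutorial Session is clear from here.
Panel Discussion starts after Tutorial Discussion ends; Tutorial Discussion is clear from here.
Tutorial Track starts before Panel Discussion ends → Panel Discussion and Tutorial Track overlap.
Lightning Address starts before Panel Discussion ends → Panel Discussion and Lightning Address overlap.
Panel Q&A starts before Panel Discussion ends → Panel Discussion and Panel Q&A overlap.
Demo Discussion starts exactly when Panel Discussion ends (back-to-back, no overlap).
Lightning Address starts before Tutorial Track ends → Tutorial Track and Lightning Address overlap.
Panel Q&A starts before Tutorial Track ends → Tutorial Track and Panel Q&A overlap.
Demo Discussion starts after Tutorial Track ends.
Panel Q&A starts before Lightning Address ends → Lightning Address and Panel Q&A overlap.
Demo Discussion starts after Lightning Address ends.
Demo Discussion starts before Panel Q&A ends → Panel Q&A and Demo Discussion overlap.

Demo Discussion & Panel Q&A, Demo Track & Plenary Q&A, Lightning Address & Panel Discussion, Lightning Address & Panel Q&A, Lightning Address & Tutorial Track, Panel Discussion & Panel Q&A, Panel Discussion & Tutorial Track, Panel Q&A & Tutorial Track, Tutorial Discussion & Tutorial Session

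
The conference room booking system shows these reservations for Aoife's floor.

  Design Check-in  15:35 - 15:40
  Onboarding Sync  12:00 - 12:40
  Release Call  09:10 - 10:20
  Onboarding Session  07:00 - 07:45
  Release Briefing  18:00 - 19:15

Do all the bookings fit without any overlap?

Yes

Check each pair: they overlap iff neither finishes before the other starts.
Sorted by start: Onboarding Session, Release Call, Onboarding Sync, Design Check-in, Release Briefing.
Release Call starts after Onboarding Session ends, so Onboarding Session has no further overlaps.
Onboarding Sync starts after Release Call ends, so Release Call has no further overlaps.
Design Check-in starts after Onboarding Sync ends, so Onboarding Sync has no further overlaps.
Release Briefing starts after Design Check-in ends.
Every pair is clear; the schedule has no overlaps.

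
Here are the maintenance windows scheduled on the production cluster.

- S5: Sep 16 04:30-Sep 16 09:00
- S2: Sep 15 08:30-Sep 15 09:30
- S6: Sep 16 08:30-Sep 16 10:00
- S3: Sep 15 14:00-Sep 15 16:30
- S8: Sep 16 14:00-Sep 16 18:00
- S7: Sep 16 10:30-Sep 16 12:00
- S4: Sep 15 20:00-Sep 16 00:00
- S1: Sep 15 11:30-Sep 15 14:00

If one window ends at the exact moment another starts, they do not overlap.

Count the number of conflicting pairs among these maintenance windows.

Sorted by start: S2, S1, S3, S4, S5, S6, S7, S8.
S1 starts after S2 ends — done with S2.
S3 starts exactly when S1 ends (back-to-back, no overlap) — done with S1.
S4 starts after S3 ends — done with S3.
S5 starts after S4 ends — done with S4.
S6 starts before S5 ends → S5 and S6 overlap.
S7 starts after S5 ends — done with S5.
S7 starts after S6 ends — done with S6.
S8 starts after S7 ends.
Overlapping pairs: S5 & S6 — 1 in total.

1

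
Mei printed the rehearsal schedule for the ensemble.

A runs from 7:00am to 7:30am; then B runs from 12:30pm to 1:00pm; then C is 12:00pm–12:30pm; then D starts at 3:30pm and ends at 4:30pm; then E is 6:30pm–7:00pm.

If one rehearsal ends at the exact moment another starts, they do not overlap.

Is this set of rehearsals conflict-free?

Sorted by start: A, C, B, D, E.
C starts after A ends — done with A.
B starts exactly when C ends (back-to-back, no overlap) — done with C.
D starts after B ends — done with B.
E starts after D ends.
Every pair is clear; the schedule has no overlaps.

Yes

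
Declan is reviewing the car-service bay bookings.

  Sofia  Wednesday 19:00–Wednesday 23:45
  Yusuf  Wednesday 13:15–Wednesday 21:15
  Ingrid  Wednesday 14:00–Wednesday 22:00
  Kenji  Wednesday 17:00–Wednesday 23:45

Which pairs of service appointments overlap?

Ingrid & Kenji, Ingrid & Sofia, Ingrid & Yusuf, Kenji & Sofia, Kenji & Yusuf, Sofia & Yusuf

Check each pair: they overlap iff neither finishes before the other starts.
Sorted by start: Yusuf, Ingrid, Kenji, Sofia.
Ingrid starts before Yusuf ends → Yusuf and Ingrid overlap.
Kenji starts before Yusuf ends → Yusuf and Kenji overlap.
Sofia starts before Yusuf ends → Yusuf and Sofia overlap.
Kenji starts before Ingrid ends → Ingrid and Kenji overlap.
Sofia starts before Ingrid ends → Ingrid and Sofia overlap.
Sofia starts before Kenji ends → Kenji and Sofia overlap.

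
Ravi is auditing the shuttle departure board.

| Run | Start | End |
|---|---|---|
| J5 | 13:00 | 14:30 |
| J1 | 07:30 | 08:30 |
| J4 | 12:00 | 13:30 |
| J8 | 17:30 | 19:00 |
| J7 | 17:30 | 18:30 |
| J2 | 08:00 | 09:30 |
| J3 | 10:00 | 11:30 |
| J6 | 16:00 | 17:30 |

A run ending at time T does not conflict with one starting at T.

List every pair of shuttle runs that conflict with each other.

J1 & J2, J4 & J5, J7 & J8

Two intervals overlap when each starts before the other ends.
Sorted by start: J1, J2, J3, J4, J5, J6, J7, J8.
J2 starts before J1 ends → J1 and J2 overlap.
J3 starts after J1 ends, so nothing later overlaps J1 either.
J3 starts after J2 ends, so nothing later overlaps J2 either.
J4 starts after J3 ends, so nothing later overlaps J3 either.
J5 starts before J4 ends → J4 and J5 overlap.
J6 starts after J4 ends, so nothing later overlaps J4 either.
J6 starts after J5 ends, so nothing later overlaps J5 either.
J7 starts exactly when J6 ends (back-to-back, no overlap), so nothing later overlaps J6 either.
J8 starts before J7 ends → J7 and J8 overlap.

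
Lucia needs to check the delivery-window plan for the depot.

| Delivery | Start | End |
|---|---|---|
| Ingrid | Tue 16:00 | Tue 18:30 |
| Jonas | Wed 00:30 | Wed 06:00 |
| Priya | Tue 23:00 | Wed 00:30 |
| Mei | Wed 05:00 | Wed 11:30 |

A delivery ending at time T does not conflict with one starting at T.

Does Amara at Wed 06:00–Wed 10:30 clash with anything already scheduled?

Yes — it overlaps Mei

Ingrid: ends Tue 18:30 at or before Amara starts Wed 06:00 → clear.
Priya: ends Wed 00:30 at or before Amara starts Wed 06:00 → clear.
Jonas: ends Wed 06:00 at or before Amara starts Wed 06:00 → clear.
Mei: starts Wed 05:00 before Amara ends Wed 10:30, and ends Wed 11:30 after Amara starts Wed 06:00 → overlap.
Amara overlaps Mei.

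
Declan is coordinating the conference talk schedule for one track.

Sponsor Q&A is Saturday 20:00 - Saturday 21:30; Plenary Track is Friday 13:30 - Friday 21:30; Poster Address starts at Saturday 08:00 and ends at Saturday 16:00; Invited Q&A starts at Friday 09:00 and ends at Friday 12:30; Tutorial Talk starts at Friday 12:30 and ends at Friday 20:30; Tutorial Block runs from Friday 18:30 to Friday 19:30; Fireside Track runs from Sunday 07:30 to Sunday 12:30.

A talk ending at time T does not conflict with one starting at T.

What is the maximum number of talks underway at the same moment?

3

Sort all start/end points and keep a running count:
Friday 09:00 start Invited Q&A → 1
Friday 12:30 end Invited Q&A → 0
Friday 12:30 start Tutorial Talk → 1
Friday 13:30 start Plenary Track → 2
Friday 18:30 start Tutorial Block → 3
Friday 19:30 end Tutorial Block → 2
Friday 20:30 end Tutorial Talk → 1
Friday 21:30 end Plenary Track → 0
Saturday 08:00 start Poster Address → 1
Saturday 16:00 end Poster Address → 0
Saturday 20:00 start Sponsor Q&A → 1
Saturday 21:30 end Sponsor Q&A → 0
Sunday 07:30 start Fireside Track → 1
Sunday 12:30 end Fireside Track → 0
Peak is 3, at Friday 18:30 (Plenary Track, Tutorial Block, Tutorial Talk).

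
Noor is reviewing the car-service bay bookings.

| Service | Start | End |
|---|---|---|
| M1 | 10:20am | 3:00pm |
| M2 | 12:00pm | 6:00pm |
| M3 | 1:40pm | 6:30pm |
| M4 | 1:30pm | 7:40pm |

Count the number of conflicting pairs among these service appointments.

Sorted by start: M1, M2, M4, M3.
M2 starts before M1 ends → M1 and M2 overlap.
M4 starts before M1 ends → M1 and M4 overlap.
M3 starts before M1 ends → M1 and M3 overlap.
M4 starts before M2 ends → M2 and M4 overlap.
M3 starts before M2 ends → M2 and M3 overlap.
M3 starts before M4 ends → M4 and M3 overlap.
Overlapping pairs: M1 & M2, M1 & M3, M1 & M4, M2 & M3, M2 & M4, M3 & M4 — 6 in total.

6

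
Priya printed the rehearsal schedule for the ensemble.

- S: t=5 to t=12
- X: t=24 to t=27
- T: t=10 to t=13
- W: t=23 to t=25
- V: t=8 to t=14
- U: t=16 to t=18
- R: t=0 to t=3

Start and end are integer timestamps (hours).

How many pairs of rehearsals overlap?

4

Sorted by start: R, S, V, T, U, W, X.
S starts after R ends, so R has no further overlaps.
V starts before S ends → S and V overlap.
T starts before S ends → S and T overlap.
U starts after S ends, so S has no further overlaps.
T starts before V ends → V and T overlap.
U starts after V ends, so V has no further overlaps.
U starts after T ends, so T has no further overlaps.
W starts after U ends, so U has no further overlaps.
X starts before W ends → W and X overlap.
Overlapping pairs: S & T, S & V, T & V, W & X — 4 in total.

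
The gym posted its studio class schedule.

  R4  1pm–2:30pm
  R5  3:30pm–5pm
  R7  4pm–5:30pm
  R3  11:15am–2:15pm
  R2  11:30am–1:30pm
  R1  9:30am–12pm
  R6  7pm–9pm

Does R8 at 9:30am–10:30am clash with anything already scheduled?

R1: starts 9:30am before R8 ends 10:30am, and ends 12pm after R8 starts 9:30am → overlap.
R3: starts 11:15am at or after R8 ends 10:30am → clear.
R2: starts 11:30am at or after R8 ends 10:30am → clear.
R4: starts 1pm at or after R8 ends 10:30am → clear.
R5: starts 3:30pm at or after R8 ends 10:30am → clear.
R7: starts 4pm at or after R8 ends 10:30am → clear.
R6: starts 7pm at or after R8 ends 10:30am → clear.
R8 overlaps R1.

Yes — it overlaps R1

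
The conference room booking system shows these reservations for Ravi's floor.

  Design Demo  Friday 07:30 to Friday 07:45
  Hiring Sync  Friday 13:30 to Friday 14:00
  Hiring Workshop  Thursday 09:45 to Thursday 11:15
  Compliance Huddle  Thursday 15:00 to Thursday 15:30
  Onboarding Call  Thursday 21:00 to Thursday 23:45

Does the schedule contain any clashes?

Sorted by start: Hiring Workshop, Compliance Huddle, Onboarding Call, Design Demo, Hiring Sync.
Compliance Huddle starts after Hiring Workshop ends — done with Hiring Workshop.
Onboarding Call starts after Compliance Huddle ends — done with Compliance Huddle.
Design Demo starts after Onboarding Call ends — done with Onboarding Call.
Hiring Sync starts after Design Demo ends.
Every pair is clear; the schedule has no overlaps.

No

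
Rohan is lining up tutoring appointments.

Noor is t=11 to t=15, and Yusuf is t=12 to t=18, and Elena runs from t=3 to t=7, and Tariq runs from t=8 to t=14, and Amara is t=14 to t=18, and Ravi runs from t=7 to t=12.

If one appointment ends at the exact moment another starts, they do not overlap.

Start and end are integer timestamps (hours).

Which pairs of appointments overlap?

Amara & Noor, Amara & Yusuf, Noor & Ravi, Noor & Tariq, Noor & Yusuf, Ravi & Tariq, Tariq & Yusuf

Sorted by start: Elena, Ravi, Tariq, Noor, Yusuf, Amara.
Ravi starts exactly when Elena ends (back-to-back, no overlap) — done with Elena.
Tariq starts before Ravi ends → Ravi and Tariq overlap.
Noor starts before Ravi ends → Ravi and Noor overlap.
Yusuf starts exactly when Ravi ends (back-to-back, no overlap) — done with Ravi.
Noor starts before Tariq ends → Tariq and Noor overlap.
Yusuf starts before Tariq ends → Tariq and Yusuf overlap.
Amara starts exactly when Tariq ends (back-to-back, no overlap).
Yusuf starts before Noor ends → Noor and Yusuf overlap.
Amara starts before Noor ends → Noor and Amara overlap.
Amara starts before Yusuf ends → Yusuf and Amara overlap.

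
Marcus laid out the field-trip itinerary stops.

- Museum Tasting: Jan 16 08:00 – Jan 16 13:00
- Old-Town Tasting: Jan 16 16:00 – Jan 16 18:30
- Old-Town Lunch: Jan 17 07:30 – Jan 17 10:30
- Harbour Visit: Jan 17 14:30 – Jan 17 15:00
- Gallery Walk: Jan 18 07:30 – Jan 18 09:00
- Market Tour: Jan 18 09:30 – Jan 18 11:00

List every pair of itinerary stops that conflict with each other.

Sorted by start: Museum Tasting, Old-Town Tasting, Old-Town Lunch, Harbour Visit, Gallery Walk, Market Tour.
Old-Town Tasting starts after Museum Tasting ends; Museum Tasting is clear from here.
Old-Town Lunch starts after Old-Town Tasting ends; Old-Town Tasting is clear from here.
Harbour Visit starts after Old-Town Lunch ends; Old-Town Lunch is clear from here.
Gallery Walk starts after Harbour Visit ends; Harbour Visit is clear from here.
Market Tour starts after Gallery Walk ends.

no conflicts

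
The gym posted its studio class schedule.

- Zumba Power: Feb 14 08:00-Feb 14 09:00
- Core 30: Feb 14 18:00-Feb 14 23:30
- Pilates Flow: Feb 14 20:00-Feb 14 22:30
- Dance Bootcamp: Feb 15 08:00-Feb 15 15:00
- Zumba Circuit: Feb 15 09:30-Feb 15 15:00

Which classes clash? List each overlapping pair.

Core 30 & Pilates Flow, Dance Bootcamp & Zumba Circuit

Sorted by start: Zumba Power, Core 30, Pilates Flow, Dance Bootcamp, Zumba Circuit.
Core 30 starts after Zumba Power ends, so Zumba Power has no further overlaps.
Pilates Flow starts before Core 30 ends → Core 30 and Pilates Flow overlap.
Dance Bootcamp starts after Core 30 ends, so Core 30 has no further overlaps.
Dance Bootcamp starts after Pilates Flow ends, so Pilates Flow has no further overlaps.
Zumba Circuit starts before Dance Bootcamp ends → Dance Bootcamp and Zumba Circuit overlap.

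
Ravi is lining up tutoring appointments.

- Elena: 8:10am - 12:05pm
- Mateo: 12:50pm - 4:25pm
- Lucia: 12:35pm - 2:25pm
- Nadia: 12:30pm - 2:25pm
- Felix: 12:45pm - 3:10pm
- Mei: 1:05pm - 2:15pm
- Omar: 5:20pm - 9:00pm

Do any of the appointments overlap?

Yes

Check each pair: they overlap iff neither finishes before the other starts.
Sorted by start: Elena, Nadia, Lucia, Felix, Mateo, Mei, Omar.
Nadia starts after Elena ends, so Elena has no further overlaps.
Lucia starts before Nadia ends → Nadia and Lucia overlap.
That's a conflict, so the schedule is not conflict-free.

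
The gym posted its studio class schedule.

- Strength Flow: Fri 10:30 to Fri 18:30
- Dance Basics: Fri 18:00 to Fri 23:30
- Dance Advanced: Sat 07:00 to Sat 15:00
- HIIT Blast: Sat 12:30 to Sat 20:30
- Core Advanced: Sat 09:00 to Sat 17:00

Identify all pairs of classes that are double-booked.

Core Advanced & Dance Advanced, Core Advanced & HIIT Blast, Dance Advanced & HIIT Blast, Dance Basics & Strength Flow

Sorted by start: Strength Flow, Dance Basics, Dance Advanced, Core Advanced, HIIT Blast.
Dance Basics starts before Strength Flow ends → Strength Flow and Dance Basics overlap.
Dance Advanced starts after Strength Flow ends — done with Strength Flow.
Dance Advanced starts after Dance Basics ends — done with Dance Basics.
Core Advanced starts before Dance Advanced ends → Dance Advanced and Core Advanced overlap.
HIIT Blast starts before Dance Advanced ends → Dance Advanced and HIIT Blast overlap.
HIIT Blast starts before Core Advanced ends → Core Advanced and HIIT Blast overlap.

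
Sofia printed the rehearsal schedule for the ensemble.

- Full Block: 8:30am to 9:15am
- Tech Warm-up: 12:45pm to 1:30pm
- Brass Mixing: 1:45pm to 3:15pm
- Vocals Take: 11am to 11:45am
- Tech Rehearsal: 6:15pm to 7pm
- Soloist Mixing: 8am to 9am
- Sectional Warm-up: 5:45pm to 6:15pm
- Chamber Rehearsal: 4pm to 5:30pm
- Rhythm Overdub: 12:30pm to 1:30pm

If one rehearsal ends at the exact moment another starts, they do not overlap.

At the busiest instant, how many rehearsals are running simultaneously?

Walk through starts and ends in time order (an end at T is processed before a start at T):
8am start Soloist Mixing → 1
8:30am start Full Block → 2
9am end Soloist Mixing → 1
9:15am end Full Block → 0
11am start Vocals Take → 1
11:45am end Vocals Take → 0
12:30pm start Rhythm Overdub → 1
12:45pm start Tech Warm-up → 2
1:30pm end Rhythm Overdub → 1
1:30pm end Tech Warm-up → 0
1:45pm start Brass Mixing → 1
3:15pm end Brass Mixing → 0
4pm start Chamber Rehearsal → 1
5:30pm end Chamber Rehearsal → 0
5:45pm start Sectional Warm-up → 1
6:15pm end Sectional Warm-up → 0
6:15pm start Tech Rehearsal → 1
7pm end Tech Rehearsal → 0
Peak is 2, at 8:30am (Full Block, Soloist Mixing).

2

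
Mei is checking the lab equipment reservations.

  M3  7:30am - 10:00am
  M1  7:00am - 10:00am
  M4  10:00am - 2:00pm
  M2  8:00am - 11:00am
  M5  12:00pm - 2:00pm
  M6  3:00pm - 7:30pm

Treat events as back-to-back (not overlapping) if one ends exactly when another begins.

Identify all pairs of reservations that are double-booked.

M1 & M2, M1 & M3, M2 & M3, M2 & M4, M4 & M5

Sorted by start: M1, M3, M2, M4, M5, M6.
M3 starts before M1 ends → M1 and M3 overlap.
M2 starts before M1 ends → M1 and M2 overlap.
M4 starts exactly when M1 ends (back-to-back, no overlap), so nothing later overlaps M1 either.
M2 starts before M3 ends → M3 and M2 overlap.
M4 starts exactly when M3 ends (back-to-back, no overlap), so nothing later overlaps M3 either.
M4 starts before M2 ends → M2 and M4 overlap.
M5 starts after M2 ends, so nothing later overlaps M2 either.
M5 starts before M4 ends → M4 and M5 overlap.
M6 starts after M4 ends.
M6 starts after M5 ends.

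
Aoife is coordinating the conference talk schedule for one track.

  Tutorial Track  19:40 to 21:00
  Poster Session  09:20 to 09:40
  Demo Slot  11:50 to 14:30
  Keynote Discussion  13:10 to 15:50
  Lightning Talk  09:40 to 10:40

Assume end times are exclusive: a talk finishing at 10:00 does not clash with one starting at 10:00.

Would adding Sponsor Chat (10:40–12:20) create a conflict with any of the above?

Poster Session: ends 09:40 at or before Sponsor Chat starts 10:40 → clear.
Lightning Talk: ends 10:40 at or before Sponsor Chat starts 10:40 → clear.
Demo Slot: starts 11:50 before Sponsor Chat ends 12:20, and ends 14:30 after Sponsor Chat starts 10:40 → overlap.
Keynote Discussion: starts 13:10 at or after Sponsor Chat ends 12:20 → clear.
Tutorial Track: starts 19:40 at or after Sponsor Chat ends 12:20 → clear.
Sponsor Chat overlaps Demo Slot.

Yes — it overlaps Demo Slot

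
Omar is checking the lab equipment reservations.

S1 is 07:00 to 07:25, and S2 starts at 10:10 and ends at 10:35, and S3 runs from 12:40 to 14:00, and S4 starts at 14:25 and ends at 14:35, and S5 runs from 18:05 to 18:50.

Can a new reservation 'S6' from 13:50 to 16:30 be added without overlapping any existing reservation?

S1: ends 07:25 at or before S6 starts 13:50 → clear.
S2: ends 10:35 at or before S6 starts 13:50 → clear.
S3: starts 12:40 before S6 ends 16:30, and ends 14:00 after S6 starts 13:50 → overlap.
S4: starts 14:25 before S6 ends 16:30, and ends 14:35 after S6 starts 13:50 → overlap.
S5: starts 18:05 at or after S6 ends 16:30 → clear.
S6 overlaps S3, S4.

No — it overlaps S3, S4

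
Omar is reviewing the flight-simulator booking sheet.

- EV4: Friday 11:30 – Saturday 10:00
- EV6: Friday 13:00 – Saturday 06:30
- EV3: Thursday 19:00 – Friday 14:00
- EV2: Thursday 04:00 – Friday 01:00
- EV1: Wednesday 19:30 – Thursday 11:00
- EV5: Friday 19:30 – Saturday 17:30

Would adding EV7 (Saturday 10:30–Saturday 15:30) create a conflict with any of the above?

EV1: ends Thursday 11:00 at or before EV7 starts Saturday 10:30 → clear.
EV2: ends Friday 01:00 at or before EV7 starts Saturday 10:30 → clear.
EV3: ends Friday 14:00 at or before EV7 starts Saturday 10:30 → clear.
EV4: ends Saturday 10:00 at or before EV7 starts Saturday 10:30 → clear.
EV6: ends Saturday 06:30 at or before EV7 starts Saturday 10:30 → clear.
EV5: starts Friday 19:30 before EV7 ends Saturday 15:30, and ends Saturday 17:30 after EV7 starts Saturday 10:30 → overlap.
EV7 overlaps EV5.

Yes — it overlaps EV5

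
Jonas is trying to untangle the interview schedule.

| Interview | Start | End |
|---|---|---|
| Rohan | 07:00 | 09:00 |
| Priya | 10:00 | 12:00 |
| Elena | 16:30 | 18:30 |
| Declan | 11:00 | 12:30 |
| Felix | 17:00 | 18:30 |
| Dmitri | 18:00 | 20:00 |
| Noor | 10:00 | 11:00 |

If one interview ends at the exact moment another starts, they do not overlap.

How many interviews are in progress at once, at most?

3

Sweep the timeline, counting +1 at each start and −1 at each end (ends before starts at a tie):
07:00 start Rohan → 1
09:00 end Rohan → 0
10:00 start Noor → 1
10:00 start Priya → 2
11:00 end Noor → 1
11:00 start Declan → 2
12:00 end Priya → 1
12:30 end Declan → 0
16:30 start Elena → 1
17:00 start Felix → 2
18:00 start Dmitri → 3
18:30 end Elena → 2
18:30 end Felix → 1
20:00 end Dmitri → 0
Peak is 3, at 18:00 (Dmitri, Elena, Felix).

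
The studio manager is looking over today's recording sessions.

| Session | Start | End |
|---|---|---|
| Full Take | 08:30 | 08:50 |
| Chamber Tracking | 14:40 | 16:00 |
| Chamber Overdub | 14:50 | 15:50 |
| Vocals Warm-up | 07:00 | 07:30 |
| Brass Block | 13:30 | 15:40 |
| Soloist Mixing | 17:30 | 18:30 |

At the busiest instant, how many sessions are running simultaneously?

Sort all start/end points and keep a running count:
07:00 start Vocals Warm-up → 1
07:30 end Vocals Warm-up → 0
08:30 start Full Take → 1
08:50 end Full Take → 0
13:30 start Brass Block → 1
14:40 start Chamber Tracking → 2
14:50 start Chamber Overdub → 3
15:40 end Brass Block → 2
15:50 end Chamber Overdub → 1
16:00 end Chamber Tracking → 0
17:30 start Soloist Mixing → 1
18:30 end Soloist Mixing → 0
Peak is 3, at 14:50 (Brass Block, Chamber Overdub, Chamber Tracking).

3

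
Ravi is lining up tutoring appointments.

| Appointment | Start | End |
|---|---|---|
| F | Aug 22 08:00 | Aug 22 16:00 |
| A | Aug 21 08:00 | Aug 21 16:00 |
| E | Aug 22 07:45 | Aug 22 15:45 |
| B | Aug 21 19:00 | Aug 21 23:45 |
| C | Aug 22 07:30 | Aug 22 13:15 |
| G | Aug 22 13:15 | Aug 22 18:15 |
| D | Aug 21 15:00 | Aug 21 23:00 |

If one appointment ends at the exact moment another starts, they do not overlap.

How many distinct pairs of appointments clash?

Sorted by start: A, D, B, C, E, F, G.
D starts before A ends → A and D overlap.
B starts after A ends; A is clear from here.
B starts before D ends → D and B overlap.
C starts after D ends; D is clear from here.
C starts after B ends; B is clear from here.
E starts before C ends → C and E overlap.
F starts before C ends → C and F overlap.
G starts exactly when C ends (back-to-back, no overlap).
F starts before E ends → E and F overlap.
G starts before E ends → E and G overlap.
G starts before F ends → F and G overlap.
Overlapping pairs: A & D, B & D, C & E, C & F, E & F, E & G, F & G — 7 in total.

7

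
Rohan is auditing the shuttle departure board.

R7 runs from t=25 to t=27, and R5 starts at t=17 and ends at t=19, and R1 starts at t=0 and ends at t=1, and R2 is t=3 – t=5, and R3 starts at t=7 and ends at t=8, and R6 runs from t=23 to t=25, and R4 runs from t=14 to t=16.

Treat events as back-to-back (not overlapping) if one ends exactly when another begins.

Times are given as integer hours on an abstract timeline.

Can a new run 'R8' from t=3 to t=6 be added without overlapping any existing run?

R1: ends t=1 at or before R8 starts t=3 → clear.
R2: starts t=3 before R8 ends t=6, and ends t=5 after R8 starts t=3 → overlap.
R3: starts t=7 at or after R8 ends t=6 → clear.
R4: starts t=14 at or after R8 ends t=6 → clear.
R5: starts t=17 at or after R8 ends t=6 → clear.
R6: starts t=23 at or after R8 ends t=6 → clear.
R7: starts t=25 at or after R8 ends t=6 → clear.
R8 overlaps R2.

No — it overlaps R2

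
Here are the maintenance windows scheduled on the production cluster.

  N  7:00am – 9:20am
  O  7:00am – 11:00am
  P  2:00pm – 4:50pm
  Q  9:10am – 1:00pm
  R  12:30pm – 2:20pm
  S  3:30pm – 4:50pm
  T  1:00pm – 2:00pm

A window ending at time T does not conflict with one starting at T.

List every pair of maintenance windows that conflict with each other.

Sorted by start: N, O, Q, R, T, P, S.
O starts before N ends → N and O overlap.
Q starts before N ends → N and Q overlap.
R starts after N ends; N is clear from here.
Q starts before O ends → O and Q overlap.
R starts after O ends; O is clear from here.
R starts before Q ends → Q and R overlap.
T starts exactly when Q ends (back-to-back, no overlap); Q is clear from here.
T starts before R ends → R and T overlap.
P starts before R ends → R and P overlap.
S starts after R ends.
P starts exactly when T ends (back-to-back, no overlap); T is clear from here.
S starts before P ends → P and S overlap.

N & O, N & Q, O & Q, P & R, P & S, Q & R, R & T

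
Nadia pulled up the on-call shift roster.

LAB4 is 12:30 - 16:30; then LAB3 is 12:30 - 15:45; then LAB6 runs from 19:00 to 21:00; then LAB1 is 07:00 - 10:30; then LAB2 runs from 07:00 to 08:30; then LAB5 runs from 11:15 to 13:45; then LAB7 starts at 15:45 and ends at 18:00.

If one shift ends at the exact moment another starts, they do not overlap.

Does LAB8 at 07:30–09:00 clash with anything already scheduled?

Yes — it overlaps LAB1, LAB2

LAB1: starts 07:00 before LAB8 ends 09:00, and ends 10:30 after LAB8 starts 07:30 → overlap.
LAB2: starts 07:00 before LAB8 ends 09:00, and ends 08:30 after LAB8 starts 07:30 → overlap.
LAB5: starts 11:15 at or after LAB8 ends 09:00 → clear.
LAB3: starts 12:30 at or after LAB8 ends 09:00 → clear.
LAB4: starts 12:30 at or after LAB8 ends 09:00 → clear.
LAB7: starts 15:45 at or after LAB8 ends 09:00 → clear.
LAB6: starts 19:00 at or after LAB8 ends 09:00 → clear.
LAB8 overlaps LAB1, LAB2.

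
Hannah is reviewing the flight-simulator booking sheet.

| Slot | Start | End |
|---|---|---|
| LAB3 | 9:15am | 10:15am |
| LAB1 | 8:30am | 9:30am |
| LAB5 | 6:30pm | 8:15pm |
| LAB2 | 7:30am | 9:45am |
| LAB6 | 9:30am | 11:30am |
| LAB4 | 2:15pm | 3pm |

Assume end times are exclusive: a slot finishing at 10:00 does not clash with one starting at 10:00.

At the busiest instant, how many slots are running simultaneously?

Sort all start/end points and keep a running count:
7:30am start LAB2 → 1
8:30am start LAB1 → 2
9:15am start LAB3 → 3
9:30am end LAB1 → 2
9:30am start LAB6 → 3
9:45am end LAB2 → 2
10:15am end LAB3 → 1
11:30am end LAB6 → 0
2:15pm start LAB4 → 1
3pm end LAB4 → 0
6:30pm start LAB5 → 1
8:15pm end LAB5 → 0
Peak is 3, at 9:15am (LAB1, LAB2, LAB3).

3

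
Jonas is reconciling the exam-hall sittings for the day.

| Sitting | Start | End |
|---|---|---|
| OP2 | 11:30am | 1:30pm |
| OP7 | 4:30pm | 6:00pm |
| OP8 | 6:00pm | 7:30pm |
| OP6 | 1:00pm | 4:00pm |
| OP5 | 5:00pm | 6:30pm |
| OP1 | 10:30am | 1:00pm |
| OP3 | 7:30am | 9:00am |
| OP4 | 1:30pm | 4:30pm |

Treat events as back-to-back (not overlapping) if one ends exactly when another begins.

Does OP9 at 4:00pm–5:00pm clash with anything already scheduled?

OP3: ends 9:00am at or before OP9 starts 4:00pm → clear.
OP1: ends 1:00pm at or before OP9 starts 4:00pm → clear.
OP2: ends 1:30pm at or before OP9 starts 4:00pm → clear.
OP6: ends 4:00pm at or before OP9 starts 4:00pm → clear.
OP4: starts 1:30pm before OP9 ends 5:00pm, and ends 4:30pm after OP9 starts 4:00pm → overlap.
OP7: starts 4:30pm before OP9 ends 5:00pm, and ends 6:00pm after OP9 starts 4:00pm → overlap.
OP5: starts 5:00pm at or after OP9 ends 5:00pm → clear.
OP8: starts 6:00pm at or after OP9 ends 5:00pm → clear.
OP9 overlaps OP4, OP7.

Yes — it overlaps OP4, OP7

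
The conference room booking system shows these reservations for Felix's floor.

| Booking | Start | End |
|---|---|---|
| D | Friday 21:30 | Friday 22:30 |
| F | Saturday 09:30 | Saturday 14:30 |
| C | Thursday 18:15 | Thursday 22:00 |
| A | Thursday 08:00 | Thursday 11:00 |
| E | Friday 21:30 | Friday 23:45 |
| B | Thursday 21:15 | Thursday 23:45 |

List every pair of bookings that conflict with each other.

Sorted by start: A, C, B, D, E, F.
C starts after A ends — done with A.
B starts before C ends → C and B overlap.
D starts after C ends — done with C.
D starts after B ends — done with B.
E starts before D ends → D and E overlap.
F starts after D ends.
F starts after E ends.

B & C, D & E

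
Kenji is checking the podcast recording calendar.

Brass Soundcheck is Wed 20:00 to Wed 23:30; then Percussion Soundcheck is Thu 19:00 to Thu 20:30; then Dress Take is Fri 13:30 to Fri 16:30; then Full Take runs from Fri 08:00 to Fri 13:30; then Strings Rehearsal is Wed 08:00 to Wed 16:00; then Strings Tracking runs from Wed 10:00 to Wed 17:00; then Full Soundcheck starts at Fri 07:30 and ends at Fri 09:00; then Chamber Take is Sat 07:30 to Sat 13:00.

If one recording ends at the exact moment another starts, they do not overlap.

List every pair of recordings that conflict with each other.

Check each pair: they overlap iff neither finishes before the other starts.
Sorted by start: Strings Rehearsal, Strings Tracking, Brass Soundcheck, Percussion Soundcheck, Full Soundcheck, Full Take, Dress Take, Chamber Take.
Strings Tracking starts before Strings Rehearsal ends → Strings Rehearsal and Strings Tracking overlap.
Brass Soundcheck starts after Strings Rehearsal ends, so nothing later overlaps Strings Rehearsal either.
Brass Soundcheck starts after Strings Tracking ends, so nothing later overlaps Strings Tracking either.
Percussion Soundcheck starts after Brass Soundcheck ends, so nothing later overlaps Brass Soundcheck either.
Full Soundcheck starts after Percussion Soundcheck ends, so nothing later overlaps Percussion Soundcheck either.
Full Take starts before Full Soundcheck ends → Full Soundcheck and Full Take overlap.
Dress Take starts after Full Soundcheck ends, so nothing later overlaps Full Soundcheck either.
Dress Take starts exactly when Full Take ends (back-to-back, no overlap), so nothing later overlaps Full Take either.
Chamber Take starts after Dress Take ends.

Full Soundcheck & Full Take, Strings Rehearsal & Strings Tracking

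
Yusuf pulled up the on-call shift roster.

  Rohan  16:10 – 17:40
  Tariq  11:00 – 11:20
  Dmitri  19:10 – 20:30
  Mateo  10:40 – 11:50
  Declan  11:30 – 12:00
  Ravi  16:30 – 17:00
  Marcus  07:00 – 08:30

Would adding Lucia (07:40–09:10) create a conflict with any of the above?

Marcus: starts 07:00 before Lucia ends 09:10, and ends 08:30 after Lucia starts 07:40 → overlap.
Mateo: starts 10:40 at or after Lucia ends 09:10 → clear.
Tariq: starts 11:00 at or after Lucia ends 09:10 → clear.
Declan: starts 11:30 at or after Lucia ends 09:10 → clear.
Rohan: starts 16:10 at or after Lucia ends 09:10 → clear.
Ravi: starts 16:30 at or after Lucia ends 09:10 → clear.
Dmitri: starts 19:10 at or after Lucia ends 09:10 → clear.
Lucia overlaps Marcus.

Yes — it overlaps Marcus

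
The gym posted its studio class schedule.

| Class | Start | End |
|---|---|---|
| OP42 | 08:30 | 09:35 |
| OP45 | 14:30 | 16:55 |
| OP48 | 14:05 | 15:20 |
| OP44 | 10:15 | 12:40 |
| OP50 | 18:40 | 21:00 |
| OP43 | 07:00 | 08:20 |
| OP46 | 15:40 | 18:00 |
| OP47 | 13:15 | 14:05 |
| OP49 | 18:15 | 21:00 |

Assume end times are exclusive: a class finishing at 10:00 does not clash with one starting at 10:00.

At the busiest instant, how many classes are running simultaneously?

2

Sweep the timeline, counting +1 at each start and −1 at each end (ends before starts at a tie):
07:00 start OP43 → 1
08:20 end OP43 → 0
08:30 start OP42 → 1
09:35 end OP42 → 0
10:15 start OP44 → 1
12:40 end OP44 → 0
13:15 start OP47 → 1
14:05 end OP47 → 0
14:05 start OP48 → 1
14:30 start OP45 → 2
15:20 end OP48 → 1
15:40 start OP46 → 2
16:55 end OP45 → 1
18:00 end OP46 → 0
18:15 start OP49 → 1
18:40 start OP50 → 2
21:00 end OP49 → 1
21:00 end OP50 → 0
Peak is 2, at 14:30 (OP45, OP48).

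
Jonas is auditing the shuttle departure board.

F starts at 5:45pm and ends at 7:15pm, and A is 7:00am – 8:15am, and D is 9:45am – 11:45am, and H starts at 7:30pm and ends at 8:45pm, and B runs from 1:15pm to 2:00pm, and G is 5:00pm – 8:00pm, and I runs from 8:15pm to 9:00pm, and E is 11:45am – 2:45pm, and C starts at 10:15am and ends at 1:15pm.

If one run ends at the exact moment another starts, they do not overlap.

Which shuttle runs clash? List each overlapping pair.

Sorted by start: A, D, C, E, B, G, F, H, I.
D starts after A ends — done with A.
C starts before D ends → D and C overlap.
E starts exactly when D ends (back-to-back, no overlap) — done with D.
E starts before C ends → C and E overlap.
B starts exactly when C ends (back-to-back, no overlap) — done with C.
B starts before E ends → E and B overlap.
G starts after E ends — done with E.
G starts after B ends — done with B.
F starts before G ends → G and F overlap.
H starts before G ends → G and H overlap.
I starts after G ends.
H starts after F ends — done with F.
I starts before H ends → H and I overlap.

B & E, C & D, C & E, F & G, G & H, H & I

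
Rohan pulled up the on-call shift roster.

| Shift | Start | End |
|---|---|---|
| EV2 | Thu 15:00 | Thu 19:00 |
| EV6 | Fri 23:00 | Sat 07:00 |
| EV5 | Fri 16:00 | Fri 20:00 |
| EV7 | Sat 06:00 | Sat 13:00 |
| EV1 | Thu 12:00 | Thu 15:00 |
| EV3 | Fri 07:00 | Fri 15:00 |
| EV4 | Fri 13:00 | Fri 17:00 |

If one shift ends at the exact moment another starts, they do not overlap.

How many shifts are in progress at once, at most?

Sweep the timeline, counting +1 at each start and −1 at each end (ends before starts at a tie):
Thu 12:00 start EV1 → 1
Thu 15:00 end EV1 → 0
Thu 15:00 start EV2 → 1
Thu 19:00 end EV2 → 0
Fri 07:00 start EV3 → 1
Fri 13:00 start EV4 → 2
Fri 15:00 end EV3 → 1
Fri 16:00 start EV5 → 2
Fri 17:00 end EV4 → 1
Fri 20:00 end EV5 → 0
Fri 23:00 start EV6 → 1
Sat 06:00 start EV7 → 2
Sat 07:00 end EV6 → 1
Sat 13:00 end EV7 → 0
Peak is 2, at Fri 13:00 (EV3, EV4).

2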